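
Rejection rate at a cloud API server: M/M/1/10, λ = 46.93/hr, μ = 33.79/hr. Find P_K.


ρ = λ/μ = 46.93/33.79 = 1.3889
P_K = (1−ρ)ρ^K/(1−ρ^(K+1)) = (-0.3889·26.706909)/(1 − 37.092490)
= -10.385581/-36.092490 = 0.287749

Final: 0.287749


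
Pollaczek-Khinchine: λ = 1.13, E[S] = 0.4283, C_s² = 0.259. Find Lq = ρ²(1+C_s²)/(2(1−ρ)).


ρ = λ·E[S] = 1.13·0.4283 = 0.4840
Lq = ρ²(1+C_s²)/(2(1−ρ)) = 0.2342·(1+0.259)/(2·0.5160)
= 0.2342·1.2590/1.0320 = 0.28575

Final: 0.28575


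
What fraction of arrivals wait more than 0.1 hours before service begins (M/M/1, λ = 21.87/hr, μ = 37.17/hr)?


ρ = 21.87/37.17 = 0.5884
P(Wq > t) = ρ·e^{−(μ−λ)t} = 0.5884·e^{−1.5300}
= 0.5884·0.216536 = 0.127405

Final: 0.127405


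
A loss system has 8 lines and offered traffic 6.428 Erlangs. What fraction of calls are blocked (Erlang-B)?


B(c,a) = (a^c/c!) / Σ_{k=0}^{c} a^k/k!
a^8/8! = 72.291364
Σ terms (k=0..8): 1.00000 + 6.42800 + 20.65959 + 44.26662 + 71.13646 + 91.45303 + 97.97668 + 89.97058 + 72.29136 = 495.182324
B = 72.291364/495.182324 = 0.145989

Final: 0.145989


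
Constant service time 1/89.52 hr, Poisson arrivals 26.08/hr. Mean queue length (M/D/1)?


ρ = 26.08/89.52 = 0.2913
M/D/1: Lq = ρ²/(2(1−ρ)) = 0.08487/(2·0.7087) = 0.05988

Final: 0.05988


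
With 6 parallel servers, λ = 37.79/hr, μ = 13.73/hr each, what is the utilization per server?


ρ = λ/(cμ) = 37.79/(6·13.73) = 37.79/82.38 = 0.4587

Final: 0.4587


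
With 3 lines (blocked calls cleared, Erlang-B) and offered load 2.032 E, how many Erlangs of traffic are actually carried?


B(3,2.032) = 0.215303 (Erlang-B)
Carried load = a(1 − B) = 2.032·(1 − 0.215303) = 2.032·0.784697 = 1.5945 E

Final: 1.5945 Erlangs


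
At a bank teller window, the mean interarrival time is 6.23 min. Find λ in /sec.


λ = 1/(interarrival time) in consistent units.
1 second = 0.0166667 min, so λ = 0.0166667/6.23 = 0.002675 per second

Final: 0.002675 /sec


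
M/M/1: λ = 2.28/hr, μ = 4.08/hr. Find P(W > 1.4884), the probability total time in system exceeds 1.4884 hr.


W ~ Exponential(μ−λ) for M/M/1.
μ − λ = 4.08 − 2.28 = 1.8000
P(W > t) = e^{−(μ−λ)t} = e^{−2.6791} = 0.068624

Final: 0.068624


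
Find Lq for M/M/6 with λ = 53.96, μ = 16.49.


a = λ/μ = 3.2723; ρ = a/6 = 0.5454
P₀ = 0.036872
Lq = P₀·a^c·ρ / (c!·(1−ρ)²) = 0.036872·1227.74369·0.5454/(720·0.20668)
= 0.16591

Final: 0.16591


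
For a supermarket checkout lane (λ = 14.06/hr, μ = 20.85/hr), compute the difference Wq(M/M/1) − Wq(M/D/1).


ρ = 14.06/20.85 = 0.6743
Wq(M/M/1) = ρ/(μ−λ) = 0.6743/6.79 = 0.09931 hr
Wq(M/D/1) = ρ/(2(μ−λ)) = 0.04966 hr
Savings = 0.09931 − 0.04966 = 0.04966 hr

Final: 0.04966 hr


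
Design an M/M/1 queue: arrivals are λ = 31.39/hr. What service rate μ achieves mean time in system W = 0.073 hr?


W = 1/(μ−λ) ⇒ μ − λ = 1/W = 1/0.073 = 13.6986
μ = λ + 1/W = 31.39 + 13.6986 = 45.0886 per hr

Final: 45.0886 /hr


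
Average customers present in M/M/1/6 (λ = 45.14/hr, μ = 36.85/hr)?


ρ = 45.14/36.85 = 1.2250
L = ρ[1 − (K+1)ρ^K + Kρ^(K+1)] / [(1−ρ)(1−ρ^(K+1))]
Numerator: 1.2250·(1 − 7·3.378659 + 6·4.138743) = 2.672684
Denominator: (-0.2250)·(-3.138743) = 0.706111
L = 2.672684/0.706111 = 3.7851

Final: 3.7851


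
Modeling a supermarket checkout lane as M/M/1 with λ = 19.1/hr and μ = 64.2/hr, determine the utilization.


ρ = λ/μ = 19.1/64.2 = 0.2975

Final: 0.2975


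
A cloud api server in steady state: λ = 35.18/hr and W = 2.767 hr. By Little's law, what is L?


L = λW = 35.18·2.767 = 97.3431

Final: 97.3431


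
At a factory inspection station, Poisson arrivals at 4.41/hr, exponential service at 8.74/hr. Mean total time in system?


W = 1/(μ−λ) = 1/(8.74 − 4.41) = 1/4.33 = 0.2309 hr

Final: 0.2309 hr


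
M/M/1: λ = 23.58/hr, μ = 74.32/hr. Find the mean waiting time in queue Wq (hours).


ρ = 23.58/74.32 = 0.3173
Wq = ρ/(μ−λ) = 0.3173/(74.32 − 23.58) = 0.3173/50.74 = 0.006253 hr

Final: 0.006253 hr


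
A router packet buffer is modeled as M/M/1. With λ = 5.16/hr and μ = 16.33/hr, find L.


ρ = λ/μ = 5.16/16.33 = 0.3160
L = ρ/(1−ρ) = 0.3160/(1 − 0.3160) = 0.3160/0.6840 = 0.4620

Final: 0.4620


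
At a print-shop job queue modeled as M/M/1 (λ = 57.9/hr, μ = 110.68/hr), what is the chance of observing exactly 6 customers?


ρ = 57.9/110.68 = 0.5231
P_n = (1−ρ)·ρ^n = (1 − 0.5231)·0.5231^6 = 0.4769·0.020495 = 0.009774

Final: 0.009774


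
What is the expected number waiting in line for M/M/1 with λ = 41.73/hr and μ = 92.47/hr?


ρ = 41.73/92.47 = 0.4513
Lq = ρ²/(1−ρ) = 0.2037/0.5487 = 0.3711

Final: 0.3711


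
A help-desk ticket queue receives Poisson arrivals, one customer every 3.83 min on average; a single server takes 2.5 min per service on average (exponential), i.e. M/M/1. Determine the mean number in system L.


λ = 60/3.83 = 15.6658 /hr
μ = 60/2.5 = 24.0000 /hr
ρ = λ/μ = 15.6658/24.0000 = 0.6527
L = ρ/(1−ρ) = 0.6527/0.3473 = 1.8797

Final: 1.8797


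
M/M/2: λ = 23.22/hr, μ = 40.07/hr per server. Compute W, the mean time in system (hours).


a = 0.5795; ρ = 0.2897; P₀ = 0.550697
Lq = P₀·a^c·ρ/(c!(1−ρ)²) = 0.05311
Wq = Lq/λ = 0.05311/23.22 = 0.002287 hr
W = Wq + 1/μ = 0.002287 + 0.02496 = 0.02724 hr

Final: 0.02724 hr


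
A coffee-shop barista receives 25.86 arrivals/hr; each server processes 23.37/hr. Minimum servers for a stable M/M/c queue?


Stability requires cμ > λ ⇔ c > λ/μ.
λ/μ = 25.86/23.37 = 1.1065
Minimum integer c = ⌊1.1065⌋ + 1 = 2
Check: 2·23.37 = 46.74 > 25.86, while 1·23.37 = 23.37 ≤ 25.86

Final: 2 servers


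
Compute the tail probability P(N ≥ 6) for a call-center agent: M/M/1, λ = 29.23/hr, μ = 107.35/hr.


ρ = 29.23/107.35 = 0.2723
P(N ≥ n) = ρ^n = 0.2723^6 = 0.0004075

Final: 0.0004075


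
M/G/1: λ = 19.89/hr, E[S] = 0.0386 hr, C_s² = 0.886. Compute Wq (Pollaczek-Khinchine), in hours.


ρ = λ·E[S] = 19.89·0.0386 = 0.7678
E[S²] = E[S]²(1+C_s²) = 0.0386²·(1+0.886) = 0.002810
Wq = λ·E[S²]/(2(1−ρ)) = 19.89·0.002810/(2·0.2322) = 0.12033 hr

Final: 0.12033 hr


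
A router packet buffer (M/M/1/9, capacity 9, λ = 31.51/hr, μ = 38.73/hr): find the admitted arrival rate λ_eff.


ρ = 0.8136; P_K = (1−ρ)ρ^9/(1−ρ^10) = 0.033351
λ_eff = λ(1 − P_K) = 31.51·(1 − 0.033351) = 31.51·0.966649 = 30.4591 /hr

Final: 30.4591 /hr


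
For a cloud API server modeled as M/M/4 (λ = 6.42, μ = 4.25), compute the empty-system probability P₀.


a = λ/μ = 6.42/4.25 = 1.5106; ρ = a/c = 0.3776
Σ_{k=0}^{3} a^k/k! (terms k=0..3) = 1.00000 + 1.51059 + 1.14094 + 0.57450 = 4.22602
Tail: a^4/(4!(1−ρ)) = 5.20696/(24·0.6224) = 0.34861
P₀ = 1/(4.22602 + 0.34861) = 1/4.57463 = 0.218597

Final: 0.218597


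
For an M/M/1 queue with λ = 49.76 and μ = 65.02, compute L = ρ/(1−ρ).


ρ = λ/μ = 49.76/65.02 = 0.7653
L = ρ/(1−ρ) = 0.7653/(1 − 0.7653) = 0.7653/0.2347 = 3.2608

Final: 3.2608


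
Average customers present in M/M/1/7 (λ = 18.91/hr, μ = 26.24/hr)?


ρ = 18.91/26.24 = 0.7207
L = ρ[1 − (K+1)ρ^K + Kρ^(K+1)] / [(1−ρ)(1−ρ^(K+1))]
Numerator: 0.7207·(1 − 8·0.100947 + 7·0.072748) = 0.505655
Denominator: (0.2793)·(0.927252) = 0.259023
L = 0.505655/0.259023 = 1.9522

Final: 1.9522


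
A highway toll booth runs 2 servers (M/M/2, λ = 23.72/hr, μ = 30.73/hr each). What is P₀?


a = λ/μ = 23.72/30.73 = 0.7719; ρ = a/c = 0.3859
Σ_{k=0}^{1} a^k/k! (terms k=0..1) = 1.00000 + 0.77188 = 1.77188
Tail: a^2/(2!(1−ρ)) = 0.59581/(2·0.6141) = 0.48514
P₀ = 1/(1.77188 + 0.48514) = 1/2.25702 = 0.443062

Final: 0.443062


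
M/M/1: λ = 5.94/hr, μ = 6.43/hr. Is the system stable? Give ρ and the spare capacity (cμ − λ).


Total capacity cμ = 1·6.43 = 6.43/hr
ρ = λ/(cμ) = 5.94/6.43 = 0.9238
Stable ⇔ ρ < 1: YES
Spare capacity = cμ − λ = 6.43 − 5.94 = 0.49/hr

Final: ρ = 0.9238; stable; margin = 0.49/hr


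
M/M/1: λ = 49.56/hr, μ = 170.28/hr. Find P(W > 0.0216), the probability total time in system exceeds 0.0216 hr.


W ~ Exponential(μ−λ) for M/M/1.
μ − λ = 170.28 − 49.56 = 120.7200
P(W > t) = e^{−(μ−λ)t} = e^{−2.6076} = 0.073715

Final: 0.073715


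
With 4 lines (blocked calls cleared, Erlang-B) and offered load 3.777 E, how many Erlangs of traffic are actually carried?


B(4,3.777) = 0.288720 (Erlang-B)
Carried load = a(1 − B) = 3.777·(1 − 0.288720) = 3.777·0.711280 = 2.6865 E

Final: 2.6865 Erlangs


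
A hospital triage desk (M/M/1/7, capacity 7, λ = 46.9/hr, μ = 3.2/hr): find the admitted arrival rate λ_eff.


ρ = 14.6562; P_K = (1−ρ)ρ^7/(1−ρ^8) = 0.931770
λ_eff = λ(1 − P_K) = 46.9·(1 − 0.931770) = 46.9·0.068230 = 3.2000 /hr

Final: 3.2000 /hr


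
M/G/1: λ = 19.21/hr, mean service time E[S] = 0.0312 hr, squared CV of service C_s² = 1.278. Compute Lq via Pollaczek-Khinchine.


ρ = λ·E[S] = 19.21·0.0312 = 0.5994
Lq = ρ²(1+C_s²)/(2(1−ρ)) = 0.3592·(1+1.278)/(2·0.4006)
= 0.3592·2.2780/0.8013 = 1.02123

Final: 1.02123


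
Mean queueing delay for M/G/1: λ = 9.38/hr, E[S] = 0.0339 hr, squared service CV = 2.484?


ρ = λ·E[S] = 9.38·0.0339 = 0.3180
E[S²] = E[S]²(1+C_s²) = 0.0339²·(1+2.484) = 0.004004
Wq = λ·E[S²]/(2(1−ρ)) = 9.38·0.004004/(2·0.6820) = 0.02753 hr

Final: 0.02753 hr


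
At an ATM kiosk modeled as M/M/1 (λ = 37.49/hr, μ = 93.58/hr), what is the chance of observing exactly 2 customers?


ρ = 37.49/93.58 = 0.4006
P_n = (1−ρ)·ρ^n = (1 − 0.4006)·0.4006^2 = 0.5994·0.160496 = 0.096198

Final: 0.096198


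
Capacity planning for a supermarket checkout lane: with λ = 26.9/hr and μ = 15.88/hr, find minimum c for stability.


Stability requires cμ > λ ⇔ c > λ/μ.
λ/μ = 26.9/15.88 = 1.6940
Minimum integer c = ⌊1.6940⌋ + 1 = 2
Check: 2·15.88 = 31.76 > 26.9, while 1·15.88 = 15.88 ≤ 26.9

Final: 2 servers


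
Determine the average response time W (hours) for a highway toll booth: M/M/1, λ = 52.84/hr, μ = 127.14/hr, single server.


W = 1/(μ−λ) = 1/(127.14 − 52.84) = 1/74.30 = 0.01346 hr

Final: 0.01346 hr


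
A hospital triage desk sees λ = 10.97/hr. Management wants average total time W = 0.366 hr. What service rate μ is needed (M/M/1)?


W = 1/(μ−λ) ⇒ μ − λ = 1/W = 1/0.366 = 2.7322
μ = λ + 1/W = 10.97 + 2.7322 = 13.7022 per hr

Final: 13.7022 /hr


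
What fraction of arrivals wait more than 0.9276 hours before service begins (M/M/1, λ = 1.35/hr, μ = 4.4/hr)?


ρ = 1.35/4.4 = 0.3068
P(Wq > t) = ρ·e^{−(μ−λ)t} = 0.3068·e^{−2.8292}
= 0.3068·0.059061 = 0.018121

Final: 0.018121


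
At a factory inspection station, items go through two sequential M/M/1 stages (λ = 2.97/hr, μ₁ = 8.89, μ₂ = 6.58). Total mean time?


Each node sees arrival rate λ = 2.97/hr (tandem ⇒ throughput preserved).
W₁ = 1/(μ₁−λ) = 1/(8.89−2.97) = 0.16892 hr
W₂ = 1/(μ₂−λ) = 1/(6.58−2.97) = 0.27701 hr
W_total = W₁ + W₂ = 0.16892 + 0.27701 = 0.44593 hr

Final: 0.44593 hr


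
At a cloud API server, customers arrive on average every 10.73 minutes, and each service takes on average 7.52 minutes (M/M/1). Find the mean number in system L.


λ = 60/10.73 = 5.5918 /hr
μ = 60/7.52 = 7.9787 /hr
ρ = λ/μ = 5.5918/7.9787 = 0.7008
L = ρ/(1−ρ) = 0.7008/0.2992 = 2.3427

Final: 2.3427


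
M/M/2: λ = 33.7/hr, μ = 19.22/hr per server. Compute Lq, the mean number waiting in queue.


a = λ/μ = 1.7534; ρ = a/2 = 0.8767
P₀ = 0.065706
Lq = P₀·a^c·ρ / (c!·(1−ρ)²) = 0.065706·3.07435·0.8767/(2·0.01521)
= 5.82347

Final: 5.82347


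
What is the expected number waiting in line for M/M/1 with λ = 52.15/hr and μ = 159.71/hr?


ρ = 52.15/159.71 = 0.3265
Lq = ρ²/(1−ρ) = 0.1066/0.6735 = 0.1583

Final: 0.1583


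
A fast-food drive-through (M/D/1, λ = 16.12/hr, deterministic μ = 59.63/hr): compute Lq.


ρ = 16.12/59.63 = 0.2703
M/D/1: Lq = ρ²/(2(1−ρ)) = 0.07308/(2·0.7297) = 0.05008

Final: 0.05008


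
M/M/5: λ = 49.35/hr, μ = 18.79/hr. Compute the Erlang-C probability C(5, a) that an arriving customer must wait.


a = λ/μ = 2.6264; ρ = a/5 = 0.5253
P₀ = 0.070071 (from M/M/c formula)
C(c,a) = [a^c/(c!(1−ρ))]·P₀ = [124.96888/(120·0.4747)]·0.070071
= 2.19373·0.070071 = 0.153718

Final: 0.153718


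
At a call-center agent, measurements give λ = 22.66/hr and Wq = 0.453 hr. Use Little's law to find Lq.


Lq = λWq = 22.66·0.453 = 10.2650

Final: 10.2650


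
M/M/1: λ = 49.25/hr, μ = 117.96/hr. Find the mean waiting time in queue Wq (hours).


ρ = 49.25/117.96 = 0.4175
Wq = ρ/(μ−λ) = 0.4175/(117.96 − 49.25) = 0.4175/68.71 = 0.006076 hr

Final: 0.006076 hr


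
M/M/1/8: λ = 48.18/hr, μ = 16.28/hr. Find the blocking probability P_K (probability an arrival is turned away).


ρ = λ/μ = 48.18/16.28 = 2.9595
P_K = (1−ρ)ρ^K/(1−ρ^(K+1)) = (-1.9595·5884.359001)/(1 − 17414.521908)
= -11530.162907/-17413.521908 = 0.662138

Final: 0.662138


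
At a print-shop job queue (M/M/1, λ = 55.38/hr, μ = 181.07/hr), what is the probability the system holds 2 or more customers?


ρ = 55.38/181.07 = 0.3058
P(N ≥ n) = ρ^n = 0.3058^2 = 0.093543

Final: 0.093543


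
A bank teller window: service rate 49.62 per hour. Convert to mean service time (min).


Mean service time = 1/μ = 1/49.62 hour = 0.02015 hour
In minutes: 0.02015 × 60 = 1.2092 min

Final: 1.2092 min


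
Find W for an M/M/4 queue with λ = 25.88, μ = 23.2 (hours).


a = 1.1155; ρ = 0.2789; P₀ = 0.326954
Lq = P₀·a^c·ρ/(c!(1−ρ)²) = 0.01131
Wq = Lq/λ = 0.01131/25.88 = 0.0004371 hr
W = Wq + 1/μ = 0.0004371 + 0.04310 = 0.04354 hr

Final: 0.04354 hr


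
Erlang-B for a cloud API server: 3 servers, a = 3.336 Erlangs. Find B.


B(c,a) = (a^c/c!) / Σ_{k=0}^{c} a^k/k!
a^3/3! = 6.187666
Σ terms (k=0..3): 1.00000 + 3.33600 + 5.56445 + 6.18767 = 16.088114
B = 6.187666/16.088114 = 0.384611

Final: 0.384611


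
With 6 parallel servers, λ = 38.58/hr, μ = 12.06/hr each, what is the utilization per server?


ρ = λ/(cμ) = 38.58/(6·12.06) = 38.58/72.36 = 0.5332

Final: 0.5332


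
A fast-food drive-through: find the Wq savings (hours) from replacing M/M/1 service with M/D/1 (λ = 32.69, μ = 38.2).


ρ = 32.69/38.2 = 0.8558
Wq(M/M/1) = ρ/(μ−λ) = 0.8558/5.51 = 0.15531 hr
Wq(M/D/1) = ρ/(2(μ−λ)) = 0.07766 hr
Savings = 0.15531 − 0.07766 = 0.07766 hr

Final: 0.07766 hr


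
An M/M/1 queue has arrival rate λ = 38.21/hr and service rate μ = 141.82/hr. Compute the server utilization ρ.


ρ = λ/μ = 38.21/141.82 = 0.2694

Final: 0.2694


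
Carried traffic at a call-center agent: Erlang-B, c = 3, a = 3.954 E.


B(3,3.954) = 0.446516 (Erlang-B)
Carried load = a(1 − B) = 3.954·(1 − 0.446516) = 3.954·0.553484 = 2.1885 E

Final: 2.1885 Erlangs


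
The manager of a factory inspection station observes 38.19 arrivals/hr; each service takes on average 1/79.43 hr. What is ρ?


ρ = λ/μ = 38.19/79.43 = 0.4808

Final: 0.4808


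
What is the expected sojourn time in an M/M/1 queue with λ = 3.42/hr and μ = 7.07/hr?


W = 1/(μ−λ) = 1/(7.07 − 3.42) = 1/3.65 = 0.2740 hr

Final: 0.2740 hr


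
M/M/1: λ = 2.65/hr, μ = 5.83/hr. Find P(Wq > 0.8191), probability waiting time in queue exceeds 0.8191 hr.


ρ = 2.65/5.83 = 0.4545
P(Wq > t) = ρ·e^{−(μ−λ)t} = 0.4545·e^{−2.6047}
= 0.4545·0.073923 = 0.033601

Final: 0.033601


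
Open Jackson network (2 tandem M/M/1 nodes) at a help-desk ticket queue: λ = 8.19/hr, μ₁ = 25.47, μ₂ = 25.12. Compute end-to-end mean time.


Each node sees arrival rate λ = 8.19/hr (tandem ⇒ throughput preserved).
W₁ = 1/(μ₁−λ) = 1/(25.47−8.19) = 0.05787 hr
W₂ = 1/(μ₂−λ) = 1/(25.12−8.19) = 0.05907 hr
W_total = W₁ + W₂ = 0.05787 + 0.05907 = 0.11694 hr

Final: 0.11694 hr


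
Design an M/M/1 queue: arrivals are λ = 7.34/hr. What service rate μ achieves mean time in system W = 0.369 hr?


W = 1/(μ−λ) ⇒ μ − λ = 1/W = 1/0.369 = 2.7100
μ = λ + 1/W = 7.34 + 2.7100 = 10.0500 per hr

Final: 10.0500 /hr


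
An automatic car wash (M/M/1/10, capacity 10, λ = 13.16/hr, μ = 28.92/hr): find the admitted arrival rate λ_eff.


ρ = 0.4550; P_K = (1−ρ)ρ^10/(1−ρ^11) = 0.0002075
λ_eff = λ(1 − P_K) = 13.16·(1 − 0.0002075) = 13.16·0.999793 = 13.1573 /hr

Final: 13.1573 /hr


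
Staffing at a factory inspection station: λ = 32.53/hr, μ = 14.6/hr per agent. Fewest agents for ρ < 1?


Stability requires cμ > λ ⇔ c > λ/μ.
λ/μ = 32.53/14.6 = 2.2281
Minimum integer c = ⌊2.2281⌋ + 1 = 3
Check: 3·14.6 = 43.80 > 32.53, while 2·14.6 = 29.20 ≤ 32.53

Final: 3 servers


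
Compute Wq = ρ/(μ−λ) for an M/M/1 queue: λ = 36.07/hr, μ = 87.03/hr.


ρ = 36.07/87.03 = 0.4145
Wq = ρ/(μ−λ) = 0.4145/(87.03 − 36.07) = 0.4145/50.96 = 0.008133 hr

Final: 0.008133 hr


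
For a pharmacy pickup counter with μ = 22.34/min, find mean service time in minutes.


Mean service time = 1/μ = 1/22.34 minute = 0.04476 minute
In minutes: 0.04476 × 1 = 0.04476 min

Final: 0.04476 min


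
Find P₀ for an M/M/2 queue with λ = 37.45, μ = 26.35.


a = λ/μ = 37.45/26.35 = 1.4213; ρ = a/c = 0.7106
Σ_{k=0}^{1} a^k/k! (terms k=0..1) = 1.00000 + 1.42125 = 2.42125
Tail: a^2/(2!(1−ρ)) = 2.01996/(2·0.2894) = 3.49022
P₀ = 1/(2.42125 + 3.49022) = 1/5.91148 = 0.169163

Final: 0.169163


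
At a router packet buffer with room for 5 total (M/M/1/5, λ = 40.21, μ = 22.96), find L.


ρ = 40.21/22.96 = 1.7513
L = ρ[1 − (K+1)ρ^K + Kρ^(K+1)] / [(1−ρ)(1−ρ^(K+1))]
Numerator: 1.7513·(1 − 6·16.474451 + 5·28.851815) = 81.282289
Denominator: (-0.7513)·(-27.851815) = 20.925253
L = 81.282289/20.925253 = 3.8844

Final: 3.8844


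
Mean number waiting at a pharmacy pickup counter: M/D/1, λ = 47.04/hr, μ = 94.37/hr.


ρ = 47.04/94.37 = 0.4985
M/D/1: Lq = ρ²/(2(1−ρ)) = 0.2485/(2·0.5015) = 0.24770

Final: 0.24770


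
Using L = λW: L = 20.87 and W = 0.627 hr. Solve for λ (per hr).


λ = L/W = 20.87/0.627 = 33.2855 /hr

Final: 33.2855 /hr


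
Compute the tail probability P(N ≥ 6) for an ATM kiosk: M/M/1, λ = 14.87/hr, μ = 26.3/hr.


ρ = 14.87/26.3 = 0.5654
P(N ≥ n) = ρ^n = 0.5654^6 = 0.032669

Final: 0.032669


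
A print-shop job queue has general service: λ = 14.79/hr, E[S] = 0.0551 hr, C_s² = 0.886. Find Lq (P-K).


ρ = λ·E[S] = 14.79·0.0551 = 0.8149
Lq = ρ²(1+C_s²)/(2(1−ρ)) = 0.6641·(1+0.886)/(2·0.1851)
= 0.6641·1.8860/0.3701 = 3.38386

Final: 3.38386


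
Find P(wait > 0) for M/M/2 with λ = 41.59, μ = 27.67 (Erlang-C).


a = λ/μ = 1.5031; ρ = a/2 = 0.7515
P₀ = 0.141855 (from M/M/c formula)
C(c,a) = [a^c/(c!(1−ρ))]·P₀ = [2.25923/(2·0.2485)]·0.141855
= 4.54638·0.141855 = 0.644927

Final: 0.644927


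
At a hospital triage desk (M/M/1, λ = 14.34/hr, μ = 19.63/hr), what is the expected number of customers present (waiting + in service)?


ρ = λ/μ = 14.34/19.63 = 0.7305
L = ρ/(1−ρ) = 0.7305/(1 − 0.7305) = 0.7305/0.2695 = 2.7108

Final: 2.7108


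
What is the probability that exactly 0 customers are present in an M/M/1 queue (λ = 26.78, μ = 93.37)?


ρ = 26.78/93.37 = 0.2868
P_n = (1−ρ)·ρ^n = (1 − 0.2868)·0.2868^0 = 0.7132·1.000000 = 0.713184

Final: 0.713184


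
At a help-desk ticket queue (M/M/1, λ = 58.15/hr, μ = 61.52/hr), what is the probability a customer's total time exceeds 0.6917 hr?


W ~ Exponential(μ−λ) for M/M/1.
μ − λ = 61.52 − 58.15 = 3.3700
P(W > t) = e^{−(μ−λ)t} = e^{−2.3310} = 0.097196

Final: 0.097196


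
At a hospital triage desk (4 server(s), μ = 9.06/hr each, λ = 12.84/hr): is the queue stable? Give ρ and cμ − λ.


Total capacity cμ = 4·9.06 = 36.24/hr
ρ = λ/(cμ) = 12.84/36.24 = 0.3543
Stable ⇔ ρ < 1: YES
Spare capacity = cμ − λ = 36.24 − 12.84 = 23.40/hr

Final: ρ = 0.3543; stable; margin = 23.40/hr


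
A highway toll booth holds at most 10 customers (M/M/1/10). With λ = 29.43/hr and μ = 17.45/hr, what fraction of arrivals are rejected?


ρ = λ/μ = 29.43/17.45 = 1.6865
P_K = (1−ρ)ρ^K/(1−ρ^(K+1)) = (-0.6865·186.186551)/(1 − 314.009754)
= -127.823203/-313.009754 = 0.408368

Final: 0.408368


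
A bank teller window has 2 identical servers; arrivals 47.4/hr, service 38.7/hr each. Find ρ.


ρ = λ/(cμ) = 47.4/(2·38.7) = 47.4/77.40 = 0.6124

Final: 0.6124


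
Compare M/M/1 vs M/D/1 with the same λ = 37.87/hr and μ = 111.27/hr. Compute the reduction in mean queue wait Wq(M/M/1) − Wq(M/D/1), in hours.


ρ = 37.87/111.27 = 0.3403
Wq(M/M/1) = ρ/(μ−λ) = 0.3403/73.40 = 0.004637 hr
Wq(M/D/1) = ρ/(2(μ−λ)) = 0.002318 hr
Savings = 0.004637 − 0.002318 = 0.002318 hr

Final: 0.002318 hr


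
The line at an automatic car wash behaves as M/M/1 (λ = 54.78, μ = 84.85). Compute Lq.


ρ = 54.78/84.85 = 0.6456
Lq = ρ²/(1−ρ) = 0.4168/0.3544 = 1.1761

Final: 1.1761


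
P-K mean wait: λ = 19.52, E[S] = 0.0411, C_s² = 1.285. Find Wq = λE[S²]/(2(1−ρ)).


ρ = λ·E[S] = 19.52·0.0411 = 0.8023
E[S²] = E[S]²(1+C_s²) = 0.0411²·(1+1.285) = 0.003860
Wq = λ·E[S²]/(2(1−ρ)) = 19.52·0.003860/(2·0.1977) = 0.19052 hr

Final: 0.19052 hr


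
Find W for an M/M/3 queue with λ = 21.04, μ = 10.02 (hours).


a = 2.0998; ρ = 0.6999; P₀ = 0.095723
Lq = P₀·a^c·ρ/(c!(1−ρ)²) = 1.14821
Wq = Lq/λ = 1.14821/21.04 = 0.05457 hr
W = Wq + 1/μ = 0.05457 + 0.09980 = 0.15437 hr

Final: 0.15437 hr


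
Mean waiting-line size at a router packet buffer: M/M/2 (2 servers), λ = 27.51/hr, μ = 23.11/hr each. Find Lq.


a = λ/μ = 1.1904; ρ = a/2 = 0.5952
P₀ = 0.253764
Lq = P₀·a^c·ρ / (c!·(1−ρ)²) = 0.253764·1.41704·0.5952/(2·0.16387)
= 0.65306

Final: 0.65306


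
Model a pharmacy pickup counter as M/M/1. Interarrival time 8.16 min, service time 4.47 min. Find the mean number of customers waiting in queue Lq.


λ = 60/8.16 = 7.3529 /hr
μ = 60/4.47 = 13.4228 /hr
ρ = λ/μ = 7.3529/13.4228 = 0.5478
Lq = ρ²/(1−ρ) = 0.3001/0.4522 = 0.6636

Final: 0.6636


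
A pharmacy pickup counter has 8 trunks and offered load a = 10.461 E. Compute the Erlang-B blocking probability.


B(c,a) = (a^c/c!) / Σ_{k=0}^{c} a^k/k!
a^8/8! = 3556.846256
Σ terms (k=0..8): 1.00000 + 10.46100 + 54.71626 + 190.79560 + 498.97819 + 1043.96218 + 1820.14806 + 2720.08126 + 3556.84626 = 9896.988803
B = 3556.846256/9896.988803 = 0.359387

Final: 0.359387


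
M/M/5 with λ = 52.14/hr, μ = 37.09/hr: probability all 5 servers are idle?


a = λ/μ = 52.14/37.09 = 1.4058; ρ = a/c = 0.2812
Σ_{k=0}^{4} a^k/k! (terms k=0..4) = 1.00000 + 1.40577 + 0.98809 + 0.46301 + 0.16272 = 4.01960
Tail: a^5/(5!(1−ρ)) = 5.48998/(120·0.7188) = 0.06364
P₀ = 1/(4.01960 + 0.06364) = 1/4.08324 = 0.244904

Final: 0.244904


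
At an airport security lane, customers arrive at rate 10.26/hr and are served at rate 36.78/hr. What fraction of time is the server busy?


ρ = λ/μ = 10.26/36.78 = 0.2790

Final: 0.2790


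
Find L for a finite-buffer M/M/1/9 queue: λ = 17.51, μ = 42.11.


ρ = 17.51/42.11 = 0.4158
L = ρ[1 − (K+1)ρ^K + Kρ^(K+1)] / [(1−ρ)(1−ρ^(K+1))]
Numerator: 0.4158·(1 − 10·0.0003716 + 9·0.0001545) = 0.414849
Denominator: (0.5842)·(0.999845) = 0.584094
L = 0.414849/0.584094 = 0.7102

Final: 0.7102


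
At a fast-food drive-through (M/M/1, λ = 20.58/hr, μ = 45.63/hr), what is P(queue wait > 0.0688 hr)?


ρ = 20.58/45.63 = 0.4510
P(Wq > t) = ρ·e^{−(μ−λ)t} = 0.4510·e^{−1.7234}
= 0.4510·0.178451 = 0.080485

Final: 0.080485


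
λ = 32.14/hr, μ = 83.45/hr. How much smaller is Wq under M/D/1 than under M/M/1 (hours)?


ρ = 32.14/83.45 = 0.3851
Wq(M/M/1) = ρ/(μ−λ) = 0.3851/51.31 = 0.007506 hr
Wq(M/D/1) = ρ/(2(μ−λ)) = 0.003753 hr
Savings = 0.007506 − 0.003753 = 0.003753 hr

Final: 0.003753 hr


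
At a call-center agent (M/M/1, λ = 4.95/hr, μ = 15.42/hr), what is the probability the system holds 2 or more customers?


ρ = 4.95/15.42 = 0.3210
P(N ≥ n) = ρ^n = 0.3210^2 = 0.103048

Final: 0.103048


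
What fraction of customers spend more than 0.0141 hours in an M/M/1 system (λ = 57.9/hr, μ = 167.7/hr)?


W ~ Exponential(μ−λ) for M/M/1.
μ − λ = 167.7 − 57.9 = 109.8000
P(W > t) = e^{−(μ−λ)t} = e^{−1.5482} = 0.212635

Final: 0.212635


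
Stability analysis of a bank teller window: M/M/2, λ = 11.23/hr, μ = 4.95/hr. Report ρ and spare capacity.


Total capacity cμ = 2·4.95 = 9.90/hr
ρ = λ/(cμ) = 11.23/9.90 = 1.1343
Stable ⇔ ρ < 1: NO
Spare capacity = cμ − λ = 9.90 − 11.23 = -1.33/hr

Final: ρ = 1.1343; unstable; margin = -1.33/hr


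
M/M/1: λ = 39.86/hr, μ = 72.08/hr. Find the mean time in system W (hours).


W = 1/(μ−λ) = 1/(72.08 − 39.86) = 1/32.22 = 0.03104 hr

Final: 0.03104 hr


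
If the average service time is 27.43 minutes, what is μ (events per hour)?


μ = 1/(service time) in consistent units.
1 hour = 60 min, so μ = 60/27.43 = 2.1874 per hour

Final: 2.1874 /hr


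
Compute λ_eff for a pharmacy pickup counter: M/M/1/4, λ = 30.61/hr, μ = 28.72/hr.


ρ = 1.0658; P_K = (1−ρ)ρ^4/(1−ρ^5) = 0.226269
λ_eff = λ(1 − P_K) = 30.61·(1 − 0.226269) = 30.61·0.773731 = 23.6839 /hr

Final: 23.6839 /hr


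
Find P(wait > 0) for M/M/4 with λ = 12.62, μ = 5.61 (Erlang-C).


a = λ/μ = 2.2496; ρ = a/4 = 0.5624
P₀ = 0.098859 (from M/M/c formula)
C(c,a) = [a^c/(c!(1−ρ))]·P₀ = [25.60861/(24·0.4376)]·0.098859
= 2.43829·0.098859 = 0.241048

Final: 0.241048


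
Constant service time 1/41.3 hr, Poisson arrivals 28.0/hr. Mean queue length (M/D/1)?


ρ = 28.0/41.3 = 0.6780
M/D/1: Lq = ρ²/(2(1−ρ)) = 0.4596/(2·0.3220) = 0.71365

Final: 0.71365


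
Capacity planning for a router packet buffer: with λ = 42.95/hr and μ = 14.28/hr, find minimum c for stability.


Stability requires cμ > λ ⇔ c > λ/μ.
λ/μ = 42.95/14.28 = 3.0077
Minimum integer c = ⌊3.0077⌋ + 1 = 4
Check: 4·14.28 = 57.12 > 42.95, while 3·14.28 = 42.84 ≤ 42.95

Final: 4 servers


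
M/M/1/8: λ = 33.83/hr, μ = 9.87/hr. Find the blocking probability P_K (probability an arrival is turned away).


ρ = λ/μ = 33.83/9.87 = 3.4276
P_K = (1−ρ)ρ^K/(1−ρ^(K+1)) = (-2.4276·19049.288576)/(1 − 65292.546356)
= -46243.257780/-65291.546356 = 0.708258

Final: 0.708258


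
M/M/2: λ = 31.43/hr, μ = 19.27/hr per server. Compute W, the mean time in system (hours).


a = 1.6310; ρ = 0.8155; P₀ = 0.101615
Lq = P₀·a^c·ρ/(c!(1−ρ)²) = 3.23869
Wq = Lq/λ = 3.23869/31.43 = 0.10304 hr
W = Wq + 1/μ = 0.10304 + 0.05189 = 0.15494 hr

Final: 0.15494 hr


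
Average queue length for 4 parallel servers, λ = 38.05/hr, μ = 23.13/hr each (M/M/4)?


a = λ/μ = 1.6450; ρ = a/4 = 0.4113
P₀ = 0.190171
Lq = P₀·a^c·ρ / (c!·(1−ρ)²) = 0.190171·7.32346·0.4113/(24·0.34661)
= 0.06885

Final: 0.06885


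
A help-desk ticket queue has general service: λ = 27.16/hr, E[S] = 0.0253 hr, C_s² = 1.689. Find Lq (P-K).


ρ = λ·E[S] = 27.16·0.0253 = 0.6871
Lq = ρ²(1+C_s²)/(2(1−ρ)) = 0.4722·(1+1.689)/(2·0.3129)
= 0.4722·2.6890/0.6257 = 2.02919

Final: 2.02919


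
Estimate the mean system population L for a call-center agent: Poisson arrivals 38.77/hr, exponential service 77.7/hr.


ρ = λ/μ = 38.77/77.7 = 0.4990
L = ρ/(1−ρ) = 0.4990/(1 − 0.4990) = 0.4990/0.5010 = 0.9959

Final: 0.9959


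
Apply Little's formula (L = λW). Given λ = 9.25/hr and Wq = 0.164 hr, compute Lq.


Lq = λWq = 9.25·0.164 = 1.5170

Final: 1.5170


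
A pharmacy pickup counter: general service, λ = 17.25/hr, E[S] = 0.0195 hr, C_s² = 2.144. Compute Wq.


ρ = λ·E[S] = 17.25·0.0195 = 0.3364
E[S²] = E[S]²(1+C_s²) = 0.0195²·(1+2.144) = 0.001196
Wq = λ·E[S²]/(2(1−ρ)) = 17.25·0.001196/(2·0.6636) = 0.01554 hr

Final: 0.01554 hr


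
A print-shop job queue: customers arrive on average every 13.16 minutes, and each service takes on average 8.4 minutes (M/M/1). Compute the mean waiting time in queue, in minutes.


λ = 60/13.16 = 4.5593 /hr
μ = 60/8.4 = 7.1429 /hr
ρ = λ/μ = 4.5593/7.1429 = 0.6383
Wq = ρ/(μ−λ) = 0.6383/(7.1429−4.5593) = 0.24706 hr
In minutes: 0.24706·60 = 14.824 min

Final: 14.824 min


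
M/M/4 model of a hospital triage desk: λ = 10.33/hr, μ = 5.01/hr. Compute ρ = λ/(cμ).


ρ = λ/(cμ) = 10.33/(4·5.01) = 10.33/20.04 = 0.5155

Final: 0.5155


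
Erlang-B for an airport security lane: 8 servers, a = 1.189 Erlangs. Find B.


B(c,a) = (a^c/c!) / Σ_{k=0}^{c} a^k/k!
a^8/8! = 0.00009907
Σ terms (k=0..8): 1.00000 + 1.18900 + 0.70686 + 0.28015 + 0.08328 + 0.01980 + 0.003924 + 0.0006666 + 0.00009907 = 3.283781
B = 0.00009907/3.283781 = 0.00003017

Final: 0.00003017


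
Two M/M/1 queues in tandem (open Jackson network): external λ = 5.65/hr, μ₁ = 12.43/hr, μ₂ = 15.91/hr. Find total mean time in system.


Each node sees arrival rate λ = 5.65/hr (tandem ⇒ throughput preserved).
W₁ = 1/(μ₁−λ) = 1/(12.43−5.65) = 0.14749 hr
W₂ = 1/(μ₂−λ) = 1/(15.91−5.65) = 0.09747 hr
W_total = W₁ + W₂ = 0.14749 + 0.09747 = 0.24496 hr

Final: 0.24496 hr


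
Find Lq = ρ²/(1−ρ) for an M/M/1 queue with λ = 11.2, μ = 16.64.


ρ = 11.2/16.64 = 0.6731
Lq = ρ²/(1−ρ) = 0.4530/0.3269 = 1.3857

Final: 1.3857


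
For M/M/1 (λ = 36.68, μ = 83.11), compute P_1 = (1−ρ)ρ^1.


ρ = 36.68/83.11 = 0.4413
P_n = (1−ρ)·ρ^n = (1 − 0.4413)·0.4413^1 = 0.5587·0.441343 = 0.246559

Final: 0.246559


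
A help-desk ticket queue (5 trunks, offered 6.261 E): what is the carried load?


B(5,6.261) = 0.378239 (Erlang-B)
Carried load = a(1 − B) = 6.261·(1 − 0.378239) = 6.261·0.621761 = 3.8928 E

Final: 3.8928 Erlangs


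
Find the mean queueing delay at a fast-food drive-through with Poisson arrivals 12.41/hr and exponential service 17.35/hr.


ρ = 12.41/17.35 = 0.7153
Wq = ρ/(μ−λ) = 0.7153/(17.35 − 12.41) = 0.7153/4.94 = 0.1448 hr

Final: 0.1448 hr


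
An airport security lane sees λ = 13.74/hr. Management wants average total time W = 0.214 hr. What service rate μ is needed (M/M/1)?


W = 1/(μ−λ) ⇒ μ − λ = 1/W = 1/0.214 = 4.6729
μ = λ + 1/W = 13.74 + 4.6729 = 18.4129 per hr

Final: 18.4129 /hr


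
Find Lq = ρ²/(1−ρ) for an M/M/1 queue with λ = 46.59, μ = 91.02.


ρ = 46.59/91.02 = 0.5119
Lq = ρ²/(1−ρ) = 0.2620/0.4881 = 0.5368

Final: 0.5368


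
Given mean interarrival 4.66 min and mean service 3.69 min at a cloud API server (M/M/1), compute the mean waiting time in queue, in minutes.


λ = 60/4.66 = 12.8755 /hr
μ = 60/3.69 = 16.2602 /hr
ρ = λ/μ = 12.8755/16.2602 = 0.7918
Wq = ρ/(μ−λ) = 0.7918/(16.2602−12.8755) = 0.23395 hr
In minutes: 0.23395·60 = 14.037 min

Final: 14.037 min


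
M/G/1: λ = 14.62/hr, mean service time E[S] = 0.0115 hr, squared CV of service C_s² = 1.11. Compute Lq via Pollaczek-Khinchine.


ρ = λ·E[S] = 14.62·0.0115 = 0.1681
Lq = ρ²(1+C_s²)/(2(1−ρ)) = 0.02827·(1+1.11)/(2·0.8319)
= 0.02827·2.1100/1.6637 = 0.03585

Final: 0.03585


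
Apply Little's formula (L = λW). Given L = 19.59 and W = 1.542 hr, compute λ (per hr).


λ = L/W = 19.59/1.542 = 12.7043 /hr

Final: 12.7043 /hr


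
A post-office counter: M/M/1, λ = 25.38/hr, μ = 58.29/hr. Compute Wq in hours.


ρ = 25.38/58.29 = 0.4354
Wq = ρ/(μ−λ) = 0.4354/(58.29 − 25.38) = 0.4354/32.91 = 0.01323 hr

Final: 0.01323 hr


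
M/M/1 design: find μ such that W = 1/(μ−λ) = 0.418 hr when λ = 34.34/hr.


W = 1/(μ−λ) ⇒ μ − λ = 1/W = 1/0.418 = 2.3923
μ = λ + 1/W = 34.34 + 2.3923 = 36.7323 per hr

Final: 36.7323 /hr


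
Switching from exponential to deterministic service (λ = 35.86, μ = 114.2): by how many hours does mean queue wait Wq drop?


ρ = 35.86/114.2 = 0.3140
Wq(M/M/1) = ρ/(μ−λ) = 0.3140/78.34 = 0.004008 hr
Wq(M/D/1) = ρ/(2(μ−λ)) = 0.002004 hr
Savings = 0.004008 − 0.002004 = 0.002004 hr

Final: 0.002004 hr


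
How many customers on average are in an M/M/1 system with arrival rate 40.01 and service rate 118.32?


ρ = λ/μ = 40.01/118.32 = 0.3382
L = ρ/(1−ρ) = 0.3382/(1 − 0.3382) = 0.3382/0.6618 = 0.5109

Final: 0.5109


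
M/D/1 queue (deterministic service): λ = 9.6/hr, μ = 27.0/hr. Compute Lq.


ρ = 9.6/27.0 = 0.3556
M/D/1: Lq = ρ²/(2(1−ρ)) = 0.1264/(2·0.6444) = 0.09808

Final: 0.09808


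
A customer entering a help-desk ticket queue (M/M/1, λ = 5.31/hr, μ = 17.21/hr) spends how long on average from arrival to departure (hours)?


W = 1/(μ−λ) = 1/(17.21 − 5.31) = 1/11.90 = 0.08403 hr

Final: 0.08403 hr


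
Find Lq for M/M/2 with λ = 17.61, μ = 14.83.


a = λ/μ = 1.1875; ρ = a/2 = 0.5937
P₀ = 0.254919
Lq = P₀·a^c·ρ / (c!·(1−ρ)²) = 0.254919·1.41006·0.5937/(2·0.16506)
= 0.64649

Final: 0.64649


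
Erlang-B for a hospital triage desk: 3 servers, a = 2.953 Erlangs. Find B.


B(c,a) = (a^c/c!) / Σ_{k=0}^{c} a^k/k!
a^3/3! = 4.291796
Σ terms (k=0..3): 1.00000 + 2.95300 + 4.36010 + 4.29180 = 12.604901
B = 4.291796/12.604901 = 0.340486

Final: 0.340486


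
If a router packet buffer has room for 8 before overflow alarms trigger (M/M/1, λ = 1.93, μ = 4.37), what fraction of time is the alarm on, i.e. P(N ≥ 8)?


ρ = 1.93/4.37 = 0.4416
P(N ≥ n) = ρ^n = 0.4416^8 = 0.001447

Final: 0.001447


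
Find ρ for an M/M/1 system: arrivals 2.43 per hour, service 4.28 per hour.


ρ = λ/μ = 2.43/4.28 = 0.5678

Final: 0.5678


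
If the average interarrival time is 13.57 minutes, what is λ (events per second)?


λ = 1/(interarrival time) in consistent units.
1 second = 0.0166667 min, so λ = 0.0166667/13.57 = 0.001228 per second

Final: 0.001228 /sec


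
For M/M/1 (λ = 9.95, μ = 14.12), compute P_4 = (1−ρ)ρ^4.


ρ = 9.95/14.12 = 0.7047
P_n = (1−ρ)·ρ^n = (1 − 0.7047)·0.7047^4 = 0.2953·0.246578 = 0.072821

Final: 0.072821


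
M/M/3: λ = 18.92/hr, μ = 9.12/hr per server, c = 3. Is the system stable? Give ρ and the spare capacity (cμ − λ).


Total capacity cμ = 3·9.12 = 27.36/hr
ρ = λ/(cμ) = 18.92/27.36 = 0.6915
Stable ⇔ ρ < 1: YES
Spare capacity = cμ − λ = 27.36 − 18.92 = 8.44/hr

Final: ρ = 0.6915; stable; margin = 8.44/hr


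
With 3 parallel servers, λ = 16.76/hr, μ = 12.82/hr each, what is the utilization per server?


ρ = λ/(cμ) = 16.76/(3·12.82) = 16.76/38.46 = 0.4358

Final: 0.4358


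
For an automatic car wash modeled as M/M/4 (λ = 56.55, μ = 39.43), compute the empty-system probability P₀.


a = λ/μ = 56.55/39.43 = 1.4342; ρ = a/c = 0.3585
Σ_{k=0}^{3} a^k/k! (terms k=0..3) = 1.00000 + 1.43419 + 1.02845 + 0.49166 = 3.95430
Tail: a^4/(4!(1−ρ)) = 4.23081/(24·0.6415) = 0.27482
P₀ = 1/(3.95430 + 0.27482) = 1/4.22911 = 0.236456

Final: 0.236456


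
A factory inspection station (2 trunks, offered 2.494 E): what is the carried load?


B(2,2.494) = 0.470928 (Erlang-B)
Carried load = a(1 − B) = 2.494·(1 − 0.470928) = 2.494·0.529072 = 1.3195 E

Final: 1.3195 Erlangs


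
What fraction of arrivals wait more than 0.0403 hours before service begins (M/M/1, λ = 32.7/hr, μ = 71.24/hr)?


ρ = 32.7/71.24 = 0.4590
P(Wq > t) = ρ·e^{−(μ−λ)t} = 0.4590·e^{−1.5532}
= 0.4590·0.211578 = 0.097117

Final: 0.097117


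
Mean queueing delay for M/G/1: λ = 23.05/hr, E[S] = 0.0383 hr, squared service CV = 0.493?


ρ = λ·E[S] = 23.05·0.0383 = 0.8828
E[S²] = E[S]²(1+C_s²) = 0.0383²·(1+0.493) = 0.002190
Wq = λ·E[S²]/(2(1−ρ)) = 23.05·0.002190/(2·0.1172) = 0.21539 hr

Final: 0.21539 hr


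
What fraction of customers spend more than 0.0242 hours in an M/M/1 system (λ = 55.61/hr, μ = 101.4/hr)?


W ~ Exponential(μ−λ) for M/M/1.
μ − λ = 101.4 − 55.61 = 45.7900
P(W > t) = e^{−(μ−λ)t} = e^{−1.1081} = 0.330180

Final: 0.330180


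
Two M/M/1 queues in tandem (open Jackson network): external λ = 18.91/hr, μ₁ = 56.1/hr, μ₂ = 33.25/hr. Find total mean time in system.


Each node sees arrival rate λ = 18.91/hr (tandem ⇒ throughput preserved).
W₁ = 1/(μ₁−λ) = 1/(56.1−18.91) = 0.02689 hr
W₂ = 1/(μ₂−λ) = 1/(33.25−18.91) = 0.06974 hr
W_total = W₁ + W₂ = 0.02689 + 0.06974 = 0.09662 hr

Final: 0.09662 hr


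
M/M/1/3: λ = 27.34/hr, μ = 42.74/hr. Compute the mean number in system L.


ρ = 27.34/42.74 = 0.6397
L = ρ[1 − (K+1)ρ^K + Kρ^(K+1)] / [(1−ρ)(1−ρ^(K+1))]
Numerator: 0.6397·(1 − 4·0.261753 + 3·0.167439) = 0.291249
Denominator: (0.3603)·(0.832561) = 0.299987
L = 0.291249/0.299987 = 0.9709

Final: 0.9709


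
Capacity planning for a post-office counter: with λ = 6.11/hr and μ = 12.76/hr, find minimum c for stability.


Stability requires cμ > λ ⇔ c > λ/μ.
λ/μ = 6.11/12.76 = 0.4788
Minimum integer c = ⌊0.4788⌋ + 1 = 1
Check: 1·12.76 = 12.76 > 6.11, while 0·12.76 = 0.00 ≤ 6.11

Final: 1 servers


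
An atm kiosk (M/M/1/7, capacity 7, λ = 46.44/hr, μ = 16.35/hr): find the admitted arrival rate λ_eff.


ρ = 2.8404; P_K = (1−ρ)ρ^7/(1−ρ^8) = 0.648086
λ_eff = λ(1 − P_K) = 46.44·(1 − 0.648086) = 46.44·0.351914 = 16.3429 /hr

Final: 16.3429 /hr


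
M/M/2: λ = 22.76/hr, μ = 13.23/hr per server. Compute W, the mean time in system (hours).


a = 1.7203; ρ = 0.8602; P₀ = 0.075173
Lq = P₀·a^c·ρ/(c!(1−ρ)²) = 4.89343
Wq = Lq/λ = 4.89343/22.76 = 0.21500 hr
W = Wq + 1/μ = 0.21500 + 0.07559 = 0.29059 hr

Final: 0.29059 hr


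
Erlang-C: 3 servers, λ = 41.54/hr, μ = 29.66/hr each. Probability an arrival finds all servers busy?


a = λ/μ = 1.4005; ρ = a/3 = 0.4668
P₀ = 0.235845 (from M/M/c formula)
C(c,a) = [a^c/(c!(1−ρ))]·P₀ = [2.74717/(6·0.5332)]·0.235845
= 0.85878·0.235845 = 0.202539

Final: 0.202539


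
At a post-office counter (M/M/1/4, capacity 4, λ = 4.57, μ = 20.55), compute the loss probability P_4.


ρ = λ/μ = 4.57/20.55 = 0.2224
P_K = (1−ρ)ρ^K/(1−ρ^(K+1)) = (0.7776·0.002446)/(1 − 0.0005439)
= 0.001902/0.999456 = 0.001903

Final: 0.001903


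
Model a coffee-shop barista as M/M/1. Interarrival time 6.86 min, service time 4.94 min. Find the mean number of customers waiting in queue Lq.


λ = 60/6.86 = 8.7464 /hr
μ = 60/4.94 = 12.1457 /hr
ρ = λ/μ = 8.7464/12.1457 = 0.7201
Lq = ρ²/(1−ρ) = 0.5186/0.2799 = 1.8528

Final: 1.8528


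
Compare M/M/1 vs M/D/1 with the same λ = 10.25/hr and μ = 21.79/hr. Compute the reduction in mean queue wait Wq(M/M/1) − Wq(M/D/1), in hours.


ρ = 10.25/21.79 = 0.4704
Wq(M/M/1) = ρ/(μ−λ) = 0.4704/11.54 = 0.04076 hr
Wq(M/D/1) = ρ/(2(μ−λ)) = 0.02038 hr
Savings = 0.04076 − 0.02038 = 0.02038 hr

Final: 0.02038 hr


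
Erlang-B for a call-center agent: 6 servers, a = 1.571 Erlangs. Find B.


B(c,a) = (a^c/c!) / Σ_{k=0}^{c} a^k/k!
a^6/6! = 0.020880
Σ terms (k=0..6): 1.00000 + 1.57100 + 1.23402 + 0.64622 + 0.25380 + 0.07974 + 0.02088 = 4.805661
B = 0.020880/4.805661 = 0.004345

Final: 0.004345


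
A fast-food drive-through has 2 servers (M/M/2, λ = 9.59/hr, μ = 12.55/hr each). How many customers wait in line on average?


a = λ/μ = 0.7641; ρ = a/2 = 0.3821
P₀ = 0.447103
Lq = P₀·a^c·ρ / (c!·(1−ρ)²) = 0.447103·0.58392·0.3821/(2·0.38184)
= 0.13062

Final: 0.13062
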